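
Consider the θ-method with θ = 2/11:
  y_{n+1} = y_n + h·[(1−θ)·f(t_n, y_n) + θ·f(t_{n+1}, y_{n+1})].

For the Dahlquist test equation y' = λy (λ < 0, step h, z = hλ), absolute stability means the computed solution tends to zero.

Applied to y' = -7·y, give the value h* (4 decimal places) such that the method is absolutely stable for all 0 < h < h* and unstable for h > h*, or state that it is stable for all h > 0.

(-3.1429,0); λ=-7 ⇒ h* = (22/7)/7 = 0.4490.

With y'=λy (z=hλ):
  y_{n+1} = y_n + z·[9/11·y_n + 2/11·y_{n+1}] ⇒ (1 − 2/11z)y_{n+1} = (1 + 9/11z)y_n
  so R(z) = (1 + 9/11z)/(1 − 2/11z).

Need |R(x)|<1, x<0.
x=-1.15: |R|=0.0489
R=−1: 1+9/11x = −1+2/11x ⇒ -7/11x=2 ⇒ x=2/(-7/11)=-3.1429
Confirm numerically:
  x=-2.876: |R|=0.88849 <1
  x=-2.148: |R|=0.54472 <1
  x=-1.814: |R|=0.36410 <1
  x=-1.728: |R|=0.31489 <1
  x=-3.651: |R|=1.19435 >1
  x=-3.589: |R|=1.17180 >1
Stable set (-3.1429, 0).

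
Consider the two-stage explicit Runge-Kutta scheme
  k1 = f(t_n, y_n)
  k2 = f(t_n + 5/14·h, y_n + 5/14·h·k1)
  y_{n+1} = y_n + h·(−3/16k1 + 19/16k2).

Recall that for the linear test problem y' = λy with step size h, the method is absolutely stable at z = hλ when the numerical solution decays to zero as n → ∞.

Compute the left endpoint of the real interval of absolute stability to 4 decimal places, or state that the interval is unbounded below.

left endpoint -2.3579.

Test eqn y'=λy, z=hλ:
  k1=λy_n ⇒ h·k1=z·y_n;  k2=λ(1+5/14z)y_n ⇒ h·k2=z(1+5/14z)y_n
  y_{n+1}/y_n = 1 − 3/16z + 19/16z(1+5/14z) = 1 + z + 95/224z²
  so R(z) = 1 + z + 95/224z².

Find x<0 with |R(x)|<1.
x=-0.97: |R|=0.4290
R=1: x+95/224x²=0 ⇒ x=−224/95=-2.3579; min R=1−1/(4·95/224)=0.4105>−1
Confirm numerically:
  x=-1.986: |R|=0.68676 <1
  x=-1.778: |R|=0.56272 <1
  x=-1.402: |R|=0.43163 <1
  x=-2.935: |R|=1.71835 >1
  x=-2.763: |R|=1.47471 >1
So |R|<1 on (-2.3579, 0).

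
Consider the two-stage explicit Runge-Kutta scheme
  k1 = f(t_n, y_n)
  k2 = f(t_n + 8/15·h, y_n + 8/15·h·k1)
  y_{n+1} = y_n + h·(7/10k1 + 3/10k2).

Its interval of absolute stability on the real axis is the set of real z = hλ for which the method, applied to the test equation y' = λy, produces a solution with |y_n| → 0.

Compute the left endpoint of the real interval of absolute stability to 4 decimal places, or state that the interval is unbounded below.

With y'=λy (z=hλ):
  k1=λy_n ⇒ h·k1=z·y_n;  k2=λ(1+8/15z)y_n ⇒ h·k2=z(1+8/15z)y_n
  y_{n+1}/y_n = 1 + 7/10z + 3/10z(1+8/15z) = 1 + z + 4/25z²
  Hence R(z) = 1 + z + 4/25z².

Need |R(x)|<1, x<0.
x=-0.9: |R|=0.2296
R=1: x+4/25x²=0 ⇒ x=−25/4=-6.2500; min R=1−1/(4·4/25)=-0.5625>−1
Confirm numerically:
  x=-6.023: |R|=0.78124 <1
  x=-4.871: |R|=0.07474 <1
  x=-3.975: |R|=0.44690 <1
  x=-2.963: |R|=0.55830 <1
  x=-6.464: |R|=1.22133 >1
  x=-6.281: |R|=1.03115 >1
So |R|<1 on (-6.2500, 0).

left endpoint -6.2500.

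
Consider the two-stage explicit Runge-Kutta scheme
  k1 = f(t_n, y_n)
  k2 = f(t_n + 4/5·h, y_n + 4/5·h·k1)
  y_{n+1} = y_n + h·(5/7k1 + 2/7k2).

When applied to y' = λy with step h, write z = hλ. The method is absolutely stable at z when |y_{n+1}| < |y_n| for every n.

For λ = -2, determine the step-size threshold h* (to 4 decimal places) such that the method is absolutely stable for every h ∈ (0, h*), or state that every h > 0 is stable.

With y'=λy (z=hλ):
  k1=λy_n ⇒ h·k1=z·y_n;  k2=λ(1+4/5z)y_n ⇒ h·k2=z(1+4/5z)y_n
  y_{n+1}/y_n = 1 + 5/7z + 2/7z(1+4/5z) = 1 + z + 8/35z²
  ⇒ R(z) = 1 + z + 8/35z².

Find x<0 with |R(x)|<1.
x=-0.49: |R|=0.5649
R=1: x+8/35x²=0 ⇒ x=−35/8=-4.3750; min R=1−1/(4·8/35)=-0.0938>−1
Confirm numerically:
  x=-4.303: |R|=0.92918 <1
  x=-3.635: |R|=0.38517 <1
  x=-3.200: |R|=0.14057 <1
  x=-2.368: |R|=0.08630 <1
  x=-4.967: |R|=1.67211 >1
  x=-4.948: |R|=1.64805 >1
  x=-4.786: |R|=1.44961 >1
So |R|<1 on (-4.3750, 0).

(-4.3750,0); λ=-2 ⇒ h* = (35/8)/2 = 2.1875.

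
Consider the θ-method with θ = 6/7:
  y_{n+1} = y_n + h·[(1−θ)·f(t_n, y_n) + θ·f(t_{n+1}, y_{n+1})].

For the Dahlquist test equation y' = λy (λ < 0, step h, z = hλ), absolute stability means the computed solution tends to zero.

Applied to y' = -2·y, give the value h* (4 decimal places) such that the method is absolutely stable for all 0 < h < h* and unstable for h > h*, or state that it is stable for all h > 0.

With y'=λy (z=hλ):
  y_{n+1} = y_n + z·[1/7·y_n + 6/7·y_{n+1}] ⇒ (1 − 6/7z)y_{n+1} = (1 + 1/7z)y_n
  ⇒ R(z) = (1 + 1/7z)/(1 − 6/7z).

Need |R(x)|<1, x<0.
x=-1.39: |R|=0.3657
x=-2: |R|=0.2632
x=-10: |R|=0.0448
x=-100: |R|=0.1532
θ=6/7≥1/2 ⇒ |1+1/7x|<|1−6/7x| ∀x<0 ⇒ interval (−∞,0).

(−∞, 0) — no finite endpoint. Any h>0 works for λ=-2.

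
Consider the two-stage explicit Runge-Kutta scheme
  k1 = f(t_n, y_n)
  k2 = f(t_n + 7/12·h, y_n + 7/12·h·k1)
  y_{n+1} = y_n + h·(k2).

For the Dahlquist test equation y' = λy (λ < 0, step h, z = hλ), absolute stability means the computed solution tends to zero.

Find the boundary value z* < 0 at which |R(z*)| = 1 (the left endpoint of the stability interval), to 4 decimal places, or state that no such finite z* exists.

z* = -1.7143.

On y'=λy, z=hλ:
  k1=λy_n ⇒ h·k1=z·y_n;  k2=λ(1+7/12z)y_n ⇒ h·k2=z(1+7/12z)y_n
  y_{n+1}/y_n = 1 + z(1+7/12z) = 1 + z + 7/12z²
  R(z) = 1 + z + 7/12z².

Boundary: |R(x)|=1, x<0.
x=-1.08: |R|=0.6004
R=1: x+7/12x²=0 ⇒ x=−12/7=-1.7143; min R=1−1/(4·7/12)=0.5714>−1
Confirm numerically:
  x=-1.585: |R|=0.88046 <1
  x=-1.387: |R|=0.73520 <1
  x=-1.161: |R|=0.62529 <1
  x=-2.111: |R|=1.48852 >1
  x=-1.853: |R|=1.14994 >1
So |R|<1 on (-1.7143, 0).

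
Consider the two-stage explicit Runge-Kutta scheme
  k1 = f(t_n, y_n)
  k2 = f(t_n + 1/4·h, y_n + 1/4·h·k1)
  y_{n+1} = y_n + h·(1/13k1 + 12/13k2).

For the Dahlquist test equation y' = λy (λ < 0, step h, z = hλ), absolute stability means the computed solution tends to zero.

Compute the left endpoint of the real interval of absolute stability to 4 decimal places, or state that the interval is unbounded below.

With y'=λy (z=hλ):
  k1=λy_n ⇒ h·k1=z·y_n;  k2=λ(1+1/4z)y_n ⇒ h·k2=z(1+1/4z)y_n
  y_{n+1}/y_n = 1 + 1/13z + 12/13z(1+1/4z) = 1 + z + 3/13z²
  so R(z) = 1 + z + 3/13z².

Boundary: |R(x)|=1, x<0.
x=-0.93: |R|=0.2696
R=1: x+3/13x²=0 ⇒ x=−13/3=-4.3333; min R=1−1/(4·3/13)=-0.0833>−1
Confirm numerically:
  x=-2.727: |R|=0.01088 <1
  x=-2.463: |R|=0.06307 <1
  x=-2.385: |R|=0.07233 <1
  x=-1.758: |R|=0.04479 <1
  x=-4.683: |R|=1.37788 >1
  x=-4.376: |R|=1.04309 >1
So |R|<1 on (-4.3333, 0).

left endpoint -4.3333.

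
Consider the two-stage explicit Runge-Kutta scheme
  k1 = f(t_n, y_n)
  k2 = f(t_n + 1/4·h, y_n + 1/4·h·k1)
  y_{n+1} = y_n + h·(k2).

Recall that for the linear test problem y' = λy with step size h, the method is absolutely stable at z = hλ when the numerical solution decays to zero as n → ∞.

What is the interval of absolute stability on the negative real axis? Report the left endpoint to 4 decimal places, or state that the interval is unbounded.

Set f=λy, z=hλ:
  k1=λy_n ⇒ h·k1=z·y_n;  k2=λ(1+1/4z)y_n ⇒ h·k2=z(1+1/4z)y_n
  y_{n+1}/y_n = 1 + z(1+1/4z) = 1 + z + 1/4z²
  R(z) = 1 + z + 1/4z².

Find x<0 with |R(x)|<1.
x=-1.19: |R|=0.1640
R=1: x+1/4x²=0 ⇒ x=−4=-4.0000; min R=1−1/(4·1/4)=0.0000>−1
Confirm numerically:
  x=-3.770: |R|=0.78323 <1
  x=-3.660: |R|=0.68890 <1
  x=-2.685: |R|=0.11731 <1
  x=-4.235: |R|=1.24881 >1
  x=-4.186: |R|=1.19465 >1
Stable set (-4.0000, 0).

(-4.0000, 0).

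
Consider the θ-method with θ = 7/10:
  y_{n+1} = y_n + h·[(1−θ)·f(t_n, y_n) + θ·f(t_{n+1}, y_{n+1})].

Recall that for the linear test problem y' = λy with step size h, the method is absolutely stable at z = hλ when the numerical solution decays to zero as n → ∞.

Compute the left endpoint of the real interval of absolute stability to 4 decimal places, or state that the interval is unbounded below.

Test eqn y'=λy, z=hλ:
  y_{n+1} = y_n + z·[3/10·y_n + 7/10·y_{n+1}] ⇒ (1 − 7/10z)y_{n+1} = (1 + 3/10z)y_n
  ⇒ R(z) = (1 + 3/10z)/(1 − 7/10z).

Solve |R(x)|<1 on ℝ⁻.
x=-0.45: |R|=0.6578
x=-2: |R|=0.1667
x=-10: |R|=0.2500
x=-100: |R|=0.4085
θ=7/10≥1/2 ⇒ |1+3/10x|<|1−7/10x| ∀x<0 ⇒ unbounded interval.

interval (−∞, 0).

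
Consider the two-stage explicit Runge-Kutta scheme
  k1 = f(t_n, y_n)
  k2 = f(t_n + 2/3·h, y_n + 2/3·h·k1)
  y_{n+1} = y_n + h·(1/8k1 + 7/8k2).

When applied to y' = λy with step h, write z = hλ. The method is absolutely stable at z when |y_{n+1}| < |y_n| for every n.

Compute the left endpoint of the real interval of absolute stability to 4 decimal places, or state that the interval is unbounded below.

Set f=λy, z=hλ:
  k1=λy_n ⇒ h·k1=z·y_n;  k2=λ(1+2/3z)y_n ⇒ h·k2=z(1+2/3z)y_n
  y_{n+1}/y_n = 1 + 1/8z + 7/8z(1+2/3z) = 1 + z + 7/12z²
  R(z) = 1 + z + 7/12z².

Solve |R(x)|<1 on ℝ⁻.
x=-0.96: |R|=0.5776
R=1: x+7/12x²=0 ⇒ x=−12/7=-1.7143; min R=1−1/(4·7/12)=0.5714>−1
Confirm numerically:
  x=-1.072: |R|=0.59836 <1
  x=-0.820: |R|=0.57223 <1
  x=-0.691: |R|=0.58753 <1
  x=-2.193: |R|=1.61240 >1
  x=-2.065: |R|=1.42246 >1
So |R|<1 on (-1.7143, 0).

z* = -1.7143.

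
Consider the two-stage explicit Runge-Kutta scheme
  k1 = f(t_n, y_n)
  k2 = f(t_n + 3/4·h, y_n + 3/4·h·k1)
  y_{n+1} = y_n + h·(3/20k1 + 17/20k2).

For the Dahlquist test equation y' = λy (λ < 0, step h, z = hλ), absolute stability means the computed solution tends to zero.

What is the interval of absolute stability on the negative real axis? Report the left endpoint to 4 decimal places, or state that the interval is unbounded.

z∈(-1.5686,0).

Set f=λy, z=hλ:
  k1=λy_n ⇒ h·k1=z·y_n;  k2=λ(1+3/4z)y_n ⇒ h·k2=z(1+3/4z)y_n
  y_{n+1}/y_n = 1 + 3/20z + 17/20z(1+3/4z) = 1 + z + 51/80z²
  so R(z) = 1 + z + 51/80z².

Boundary: |R(x)|=1, x<0.
x=-1.18: |R|=0.7077
R=1: x+51/80x²=0 ⇒ x=−80/51=-1.5686; min R=1−1/(4·51/80)=0.6078>−1
Confirm numerically:
  x=-1.417: |R|=0.86303 <1
  x=-1.320: |R|=0.79078 <1
  x=-1.091: |R|=0.66780 <1
  x=-0.665: |R|=0.61692 <1
  x=-1.836: |R|=1.31295 >1
  x=-1.622: |R|=1.05519 >1
Stable set (-1.5686, 0).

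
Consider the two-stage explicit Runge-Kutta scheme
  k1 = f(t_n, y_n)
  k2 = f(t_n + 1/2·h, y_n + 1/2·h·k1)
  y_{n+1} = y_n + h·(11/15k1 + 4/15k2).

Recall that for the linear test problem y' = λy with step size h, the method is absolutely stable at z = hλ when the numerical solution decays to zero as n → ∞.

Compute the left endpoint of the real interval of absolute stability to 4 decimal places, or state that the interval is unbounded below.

left endpoint -7.5000.

Test eqn y'=λy, z=hλ:
  k1=λy_n ⇒ h·k1=z·y_n;  k2=λ(1+1/2z)y_n ⇒ h·k2=z(1+1/2z)y_n
  y_{n+1}/y_n = 1 + 11/15z + 4/15z(1+1/2z) = 1 + z + 2/15z²
  R(z) = 1 + z + 2/15z².

Boundary: |R(x)|=1, x<0.
x=-1.37: |R|=0.1197
R=1: x+2/15x²=0 ⇒ x=−15/2=-7.5000; min R=1−1/(4·2/15)=-0.8750>−1
Confirm numerically:
  x=-6.386: |R|=0.05147 <1
  x=-6.346: |R|=0.02356 <1
  x=-6.080: |R|=0.15115 <1
  x=-7.842: |R|=1.35760 >1
  x=-7.560: |R|=1.06048 >1
So |R|<1 on (-7.5000, 0).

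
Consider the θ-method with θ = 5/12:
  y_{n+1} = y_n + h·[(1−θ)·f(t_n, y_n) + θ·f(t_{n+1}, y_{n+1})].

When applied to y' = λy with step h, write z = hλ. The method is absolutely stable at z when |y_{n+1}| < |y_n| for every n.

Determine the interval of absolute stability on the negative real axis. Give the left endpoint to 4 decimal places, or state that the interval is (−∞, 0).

With y'=λy (z=hλ):
  y_{n+1} = y_n + z·[7/12·y_n + 5/12·y_{n+1}] ⇒ (1 − 5/12z)y_{n+1} = (1 + 7/12z)y_n
  R(z) = (1 + 7/12z)/(1 − 5/12z).

Find x<0 with |R(x)|<1.
x=-1.26: |R|=0.1738
R=−1: 1+7/12x = −1+5/12x ⇒ -1/6x=2 ⇒ x=2/(-1/6)=-12.0000
Confirm numerically:
  x=-10.682: |R|=0.95970 <1
  x=-8.402: |R|=0.86677 <1
  x=-7.210: |R|=0.80062 <1
  x=-12.394: |R|=1.01065 >1
  x=-12.209: |R|=1.00572 >1
  x=-12.042: |R|=1.00116 >1
Stable set (-12.0000, 0).

(-12.0000, 0).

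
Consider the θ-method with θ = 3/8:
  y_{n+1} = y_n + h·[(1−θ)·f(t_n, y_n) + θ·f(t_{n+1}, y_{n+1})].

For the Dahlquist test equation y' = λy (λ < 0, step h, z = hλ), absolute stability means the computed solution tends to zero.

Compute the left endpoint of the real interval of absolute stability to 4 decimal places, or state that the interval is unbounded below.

On y'=λy, z=hλ:
  y_{n+1} = y_n + z·[5/8·y_n + 3/8·y_{n+1}] ⇒ (1 − 3/8z)y_{n+1} = (1 + 5/8z)y_n
  R(z) = (1 + 5/8z)/(1 − 3/8z).

Solve |R(x)|<1 on ℝ⁻.
x=-1.52: |R|=0.0318
R=−1: 1+5/8x = −1+3/8x ⇒ -1/4x=2 ⇒ x=2/(-1/4)=-8.0000
Confirm numerically:
  x=-7.041: |R|=0.93414 <1
  x=-6.382: |R|=0.88079 <1
  x=-4.958: |R|=0.73402 <1
  x=-8.388: |R|=1.02340 >1
  x=-8.112: |R|=1.00693 >1
  x=-8.066: |R|=1.00410 >1
Stable set (-8.0000, 0).

z* = -8.0000.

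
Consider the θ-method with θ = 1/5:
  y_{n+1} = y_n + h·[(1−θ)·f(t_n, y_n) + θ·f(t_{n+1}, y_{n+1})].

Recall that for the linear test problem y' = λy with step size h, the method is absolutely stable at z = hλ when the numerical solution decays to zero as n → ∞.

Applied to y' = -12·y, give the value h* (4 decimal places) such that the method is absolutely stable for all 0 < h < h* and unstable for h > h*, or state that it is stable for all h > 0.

(-3.3333,0); λ=-12 ⇒ h* = (10/3)/12 = 0.2778.

With y'=λy (z=hλ):
  y_{n+1} = y_n + z·[4/5·y_n + 1/5·y_{n+1}] ⇒ (1 − 1/5z)y_{n+1} = (1 + 4/5z)y_n
  Hence R(z) = (1 + 4/5z)/(1 − 1/5z).

Boundary: |R(x)|=1, x<0.
x=-1.36: |R|=0.0692
R=−1: 1+4/5x = −1+1/5x ⇒ -3/5x=2 ⇒ x=2/(-3/5)=-3.3333
Confirm numerically:
  x=-3.209: |R|=0.95456 <1
  x=-3.098: |R|=0.91282 <1
  x=-2.752: |R|=0.77503 <1
  x=-2.738: |R|=0.76919 <1
  x=-3.876: |R|=1.18342 >1
  x=-3.866: |R|=1.18024 >1
  x=-3.482: |R|=1.05258 >1
So |R|<1 on (-3.3333, 0).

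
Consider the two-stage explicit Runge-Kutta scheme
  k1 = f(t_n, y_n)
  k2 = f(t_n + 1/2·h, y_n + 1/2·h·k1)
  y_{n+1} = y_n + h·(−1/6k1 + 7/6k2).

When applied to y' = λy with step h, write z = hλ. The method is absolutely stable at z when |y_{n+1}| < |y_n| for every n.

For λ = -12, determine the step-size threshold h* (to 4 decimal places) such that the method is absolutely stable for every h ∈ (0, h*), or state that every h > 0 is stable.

(-1.7143,0); λ=-12 ⇒ h* = (12/7)/12 = 0.1429.

On y'=λy, z=hλ:
  k1=λy_n ⇒ h·k1=z·y_n;  k2=λ(1+1/2z)y_n ⇒ h·k2=z(1+1/2z)y_n
  y_{n+1}/y_n = 1 − 1/6z + 7/6z(1+1/2z) = 1 + z + 7/12z²
  ⇒ R(z) = 1 + z + 7/12z².

Need |R(x)|<1, x<0.
x=-0.82: |R|=0.5722
R=1: x+7/12x²=0 ⇒ x=−12/7=-1.7143; min R=1−1/(4·7/12)=0.5714>−1
Confirm numerically:
  x=-1.645: |R|=0.93351 <1
  x=-1.040: |R|=0.59093 <1
  x=-0.897: |R|=0.57236 <1
  x=-2.248: |R|=1.69988 >1
  x=-2.154: |R|=1.55250 >1
Interval (-1.7143, 0).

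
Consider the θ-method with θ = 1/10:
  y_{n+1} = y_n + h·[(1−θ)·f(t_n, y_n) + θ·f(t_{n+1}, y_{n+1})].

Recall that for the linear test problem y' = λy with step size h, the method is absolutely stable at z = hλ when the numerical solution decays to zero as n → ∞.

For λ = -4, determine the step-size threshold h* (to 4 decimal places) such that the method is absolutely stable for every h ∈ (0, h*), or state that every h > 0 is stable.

Set f=λy, z=hλ:
  y_{n+1} = y_n + z·[9/10·y_n + 1/10·y_{n+1}] ⇒ (1 − 1/10z)y_{n+1} = (1 + 9/10z)y_n
  so R(z) = (1 + 9/10z)/(1 − 1/10z).

Find x<0 with |R(x)|<1.
x=-0.56: |R|=0.4697
R=−1: 1+9/10x = −1+1/10x ⇒ -4/5x=2 ⇒ x=2/(-4/5)=-2.5000
Confirm numerically:
  x=-2.429: |R|=0.95430 <1
  x=-2.268: |R|=0.84871 <1
  x=-1.271: |R|=0.12767 <1
  x=-2.891: |R|=1.24265 >1
  x=-2.784: |R|=1.17772 >1
  x=-2.757: |R|=1.16117 >1
Interval (-2.5000, 0).

(-2.5000,0); λ=-4 ⇒ h* = (5/2)/4 = 0.6250.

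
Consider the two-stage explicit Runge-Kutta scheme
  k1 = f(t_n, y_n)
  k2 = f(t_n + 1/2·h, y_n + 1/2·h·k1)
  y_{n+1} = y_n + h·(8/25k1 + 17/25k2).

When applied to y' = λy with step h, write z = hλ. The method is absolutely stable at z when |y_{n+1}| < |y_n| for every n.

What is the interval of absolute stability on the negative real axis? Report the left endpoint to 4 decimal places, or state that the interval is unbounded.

z∈(-2.9412,0).

Set f=λy, z=hλ:
  k1=λy_n ⇒ h·k1=z·y_n;  k2=λ(1+1/2z)y_n ⇒ h·k2=z(1+1/2z)y_n
  y_{n+1}/y_n = 1 + 8/25z + 17/25z(1+1/2z) = 1 + z + 17/50z²
  so R(z) = 1 + z + 17/50z².

Solve |R(x)|<1 on ℝ⁻.
x=-0.49: |R|=0.5916
R=1: x+17/50x²=0 ⇒ x=−50/17=-2.9412; min R=1−1/(4·17/50)=0.2647>−1
Confirm numerically:
  x=-2.839: |R|=0.90137 <1
  x=-2.230: |R|=0.46079 <1
  x=-1.806: |R|=0.30296 <1
  x=-3.473: |R|=1.62799 >1
  x=-3.467: |R|=1.61983 >1
  x=-3.280: |R|=1.37786 >1
Interval (-2.9412, 0).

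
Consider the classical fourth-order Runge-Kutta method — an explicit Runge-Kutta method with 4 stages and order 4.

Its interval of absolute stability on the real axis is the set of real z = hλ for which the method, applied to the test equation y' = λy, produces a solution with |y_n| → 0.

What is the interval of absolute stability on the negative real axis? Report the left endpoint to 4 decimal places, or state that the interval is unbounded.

With y'=λy (z=hλ):
  order 4, 4-stage ⇒ R(z)=1+z+z^2/2+z^3/6+z^4/24
  (e.g. R(-0.92)=0.40327, |R|=0.40327)

Boundary: |R(x)|=1, x<0.
x=-0.92: |R|=0.4033
|R(-2.65)|=0.8145 |R(-0.82)|=0.4431 |R(-0.66)|=0.5178
Bisect:
  x_lo=-3.6325 |R|=3.2310  x_hi=-0.2363 |R|=0.7896
  mid=-1.93438 |R|=0.31357 →hi
  mid=-2.78343 |R|=0.99719 →hi
  mid=-3.20795 |R|=1.84802 →lo
  mid=-2.99569 |R|=1.36640 →lo
  mid=-2.88956 |R|=1.16892 →lo
  mid=-2.83649 |R|=1.07997 →lo
  mid=-2.80996 |R|=1.03783 →lo
  mid=-2.79669 |R|=1.01732 →lo
  mid=-2.79006 |R|=1.00721 →lo
  ...
  [-2.78550,-2.78529] ⇒ x*=-2.7853
So |R|<1 on (-2.7853, 0).

z∈(-2.7853,0).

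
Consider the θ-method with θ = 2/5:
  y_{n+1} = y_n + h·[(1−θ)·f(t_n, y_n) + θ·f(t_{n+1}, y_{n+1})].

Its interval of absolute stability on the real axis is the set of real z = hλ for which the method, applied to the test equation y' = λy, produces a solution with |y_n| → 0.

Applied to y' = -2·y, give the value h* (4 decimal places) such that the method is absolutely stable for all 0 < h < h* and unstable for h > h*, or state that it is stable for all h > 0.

Test eqn y'=λy, z=hλ:
  y_{n+1} = y_n + z·[3/5·y_n + 2/5·y_{n+1}] ⇒ (1 − 2/5z)y_{n+1} = (1 + 3/5z)y_n
  Hence R(z) = (1 + 3/5z)/(1 − 2/5z).

Need |R(x)|<1, x<0.
x=-0.56: |R|=0.5425
R=−1: 1+3/5x = −1+2/5x ⇒ -1/5x=2 ⇒ x=2/(-1/5)=-10.0000
Confirm numerically:
  x=-9.338: |R|=0.97204 <1
  x=-8.664: |R|=0.94016 <1
  x=-5.510: |R|=0.71973 <1
  x=-4.837: |R|=0.64815 <1
  x=-10.386: |R|=1.01498 >1
  x=-10.282: |R|=1.01103 >1
So |R|<1 on (-10.0000, 0).

(-10.0000,0); λ=-2 ⇒ h* = (10)/2 = 5.0000.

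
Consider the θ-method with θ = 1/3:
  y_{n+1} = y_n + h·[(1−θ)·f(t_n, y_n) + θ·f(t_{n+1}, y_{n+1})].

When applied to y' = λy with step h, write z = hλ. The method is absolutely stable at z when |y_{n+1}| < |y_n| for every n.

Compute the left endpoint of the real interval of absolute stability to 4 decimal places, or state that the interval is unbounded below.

left endpoint -6.0000.

With y'=λy (z=hλ):
  y_{n+1} = y_n + z·[2/3·y_n + 1/3·y_{n+1}] ⇒ (1 − 1/3z)y_{n+1} = (1 + 2/3z)y_n
  R(z) = (1 + 2/3z)/(1 − 1/3z).

Boundary: |R(x)|=1, x<0.
x=-0.76: |R|=0.3936
R=−1: 1+2/3x = −1+1/3x ⇒ -1/3x=2 ⇒ x=2/(-1/3)=-6.0000
Confirm numerically:
  x=-3.484: |R|=0.61197 <1
  x=-3.177: |R|=0.54298 <1
  x=-3.030: |R|=0.50746 <1
  x=-6.201: |R|=1.02185 >1
  x=-6.148: |R|=1.01618 >1
  x=-6.105: |R|=1.01153 >1
Stable set (-6.0000, 0).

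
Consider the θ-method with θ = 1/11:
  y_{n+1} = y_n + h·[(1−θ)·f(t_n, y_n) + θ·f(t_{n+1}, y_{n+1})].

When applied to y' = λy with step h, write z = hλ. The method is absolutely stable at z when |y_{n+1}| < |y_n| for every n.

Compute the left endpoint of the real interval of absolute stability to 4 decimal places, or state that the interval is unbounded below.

Set f=λy, z=hλ:
  y_{n+1} = y_n + z·[10/11·y_n + 1/11·y_{n+1}] ⇒ (1 − 1/11z)y_{n+1} = (1 + 10/11z)y_n
  R(z) = (1 + 10/11z)/(1 − 1/11z).

Solve |R(x)|<1 on ℝ⁻.
x=-0.3: |R|=0.7080
R=−1: 1+10/11x = −1+1/11x ⇒ -9/11x=2 ⇒ x=2/(-9/11)=-2.4444
Confirm numerically:
  x=-2.360: |R|=0.94311 <1
  x=-1.459: |R|=0.28815 <1
  x=-1.381: |R|=0.22696 <1
  x=-1.288: |R|=0.15299 <1
  x=-2.871: |R|=1.27676 >1
  x=-2.467: |R|=1.01507 >1
So |R|<1 on (-2.4444, 0).

left endpoint -2.4444.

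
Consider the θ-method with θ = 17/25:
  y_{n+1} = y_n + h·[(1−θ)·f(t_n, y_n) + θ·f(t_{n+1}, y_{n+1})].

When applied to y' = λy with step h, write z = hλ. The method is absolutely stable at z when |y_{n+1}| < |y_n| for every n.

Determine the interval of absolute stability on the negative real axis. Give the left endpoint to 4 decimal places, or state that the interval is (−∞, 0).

Set f=λy, z=hλ:
  y_{n+1} = y_n + z·[8/25·y_n + 17/25·y_{n+1}] ⇒ (1 − 17/25z)y_{n+1} = (1 + 8/25z)y_n
  Hence R(z) = (1 + 8/25z)/(1 − 17/25z).

Boundary: |R(x)|=1, x<0.
x=-0.72: |R|=0.5166
x=-2: |R|=0.1525
x=-10: |R|=0.2821
x=-100: |R|=0.4493
θ=17/25≥1/2 ⇒ |1+8/25x|<|1−17/25x| ∀x<0 ⇒ stable on all of ℝ⁻.

(−∞, 0) — no finite endpoint.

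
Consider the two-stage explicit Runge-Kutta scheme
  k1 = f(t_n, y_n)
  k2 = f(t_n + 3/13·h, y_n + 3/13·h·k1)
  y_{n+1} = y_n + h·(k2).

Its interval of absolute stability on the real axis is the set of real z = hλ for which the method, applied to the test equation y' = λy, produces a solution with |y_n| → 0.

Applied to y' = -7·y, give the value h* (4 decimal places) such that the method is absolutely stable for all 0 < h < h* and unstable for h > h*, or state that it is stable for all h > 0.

Test eqn y'=λy, z=hλ:
  k1=λy_n ⇒ h·k1=z·y_n;  k2=λ(1+3/13z)y_n ⇒ h·k2=z(1+3/13z)y_n
  y_{n+1}/y_n = 1 + z(1+3/13z) = 1 + z + 3/13z²
  ⇒ R(z) = 1 + z + 3/13z².

Find x<0 with |R(x)|<1.
x=-1.35: |R|=0.0706
R=1: x+3/13x²=0 ⇒ x=−13/3=-4.3333; min R=1−1/(4·3/13)=-0.0833>−1
Confirm numerically:
  x=-3.791: |R|=0.52554 <1
  x=-2.331: |R|=0.07710 <1
  x=-1.943: |R|=0.07179 <1
  x=-1.935: |R|=0.07095 <1
  x=-4.916: |R|=1.66101 >1
  x=-4.914: |R|=1.65848 >1
Stable set (-4.3333, 0).

(-4.3333,0); λ=-7 ⇒ h* = (13/3)/7 = 0.6190.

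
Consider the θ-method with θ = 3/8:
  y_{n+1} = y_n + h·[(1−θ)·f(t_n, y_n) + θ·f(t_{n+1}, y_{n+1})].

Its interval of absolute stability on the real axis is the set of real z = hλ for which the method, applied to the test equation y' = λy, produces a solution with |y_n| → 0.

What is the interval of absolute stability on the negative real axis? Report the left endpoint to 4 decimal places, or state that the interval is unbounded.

(-8.0000, 0).

Set f=λy, z=hλ:
  y_{n+1} = y_n + z·[5/8·y_n + 3/8·y_{n+1}] ⇒ (1 − 3/8z)y_{n+1} = (1 + 5/8z)y_n
  ⇒ R(z) = (1 + 5/8z)/(1 − 3/8z).

Solve |R(x)|<1 on ℝ⁻.
x=-0.37: |R|=0.6751
R=−1: 1+5/8x = −1+3/8x ⇒ -1/4x=2 ⇒ x=2/(-1/4)=-8.0000
Confirm numerically:
  x=-5.783: |R|=0.82508 <1
  x=-4.873: |R|=0.72351 <1
  x=-4.648: |R|=0.69450 <1
  x=-8.549: |R|=1.03263 >1
  x=-8.468: |R|=1.02802 >1
  x=-8.411: |R|=1.02473 >1
So |R|<1 on (-8.0000, 0).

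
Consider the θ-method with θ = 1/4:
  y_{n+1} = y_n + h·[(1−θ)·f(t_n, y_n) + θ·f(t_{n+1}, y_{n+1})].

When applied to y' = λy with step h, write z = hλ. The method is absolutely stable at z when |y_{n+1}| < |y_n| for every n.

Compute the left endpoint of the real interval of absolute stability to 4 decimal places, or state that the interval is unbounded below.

With y'=λy (z=hλ):
  y_{n+1} = y_n + z·[3/4·y_n + 1/4·y_{n+1}] ⇒ (1 − 1/4z)y_{n+1} = (1 + 3/4z)y_n
  so R(z) = (1 + 3/4z)/(1 − 1/4z).

Need |R(x)|<1, x<0.
x=-0.44: |R|=0.6036
R=−1: 1+3/4x = −1+1/4x ⇒ -1/2x=2 ⇒ x=2/(-1/2)=-4.0000
Confirm numerically:
  x=-3.559: |R|=0.88332 <1
  x=-3.517: |R|=0.87149 <1
  x=-2.548: |R|=0.55651 <1
  x=-1.916: |R|=0.29547 <1
  x=-4.570: |R|=1.13302 >1
  x=-4.522: |R|=1.12251 >1
  x=-4.295: |R|=1.07113 >1
Interval (-4.0000, 0).

left endpoint -4.0000.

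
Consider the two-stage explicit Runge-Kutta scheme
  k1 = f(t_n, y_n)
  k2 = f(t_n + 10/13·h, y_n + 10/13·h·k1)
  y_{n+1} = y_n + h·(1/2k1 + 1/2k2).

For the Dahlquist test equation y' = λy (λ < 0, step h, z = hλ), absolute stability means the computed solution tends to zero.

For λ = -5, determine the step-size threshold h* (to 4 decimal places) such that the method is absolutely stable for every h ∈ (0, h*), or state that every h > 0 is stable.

(-2.6000,0); λ=-5 ⇒ h* = (13/5)/5 = 0.5200.

Test eqn y'=λy, z=hλ:
  k1=λy_n ⇒ h·k1=z·y_n;  k2=λ(1+10/13z)y_n ⇒ h·k2=z(1+10/13z)y_n
  y_{n+1}/y_n = 1 + 1/2z + 1/2z(1+10/13z) = 1 + z + 5/13z²
  so R(z) = 1 + z + 5/13z².

Find x<0 with |R(x)|<1.
x=-1.6: |R|=0.3846
R=1: x+5/13x²=0 ⇒ x=−13/5=-2.6000; min R=1−1/(4·5/13)=0.3500>−1
Confirm numerically:
  x=-2.075: |R|=0.58101 <1
  x=-1.413: |R|=0.35491 <1
  x=-1.087: |R|=0.36745 <1
  x=-3.103: |R|=1.60031 >1
  x=-2.854: |R|=1.27881 >1
  x=-2.837: |R|=1.25860 >1
Interval (-2.6000, 0).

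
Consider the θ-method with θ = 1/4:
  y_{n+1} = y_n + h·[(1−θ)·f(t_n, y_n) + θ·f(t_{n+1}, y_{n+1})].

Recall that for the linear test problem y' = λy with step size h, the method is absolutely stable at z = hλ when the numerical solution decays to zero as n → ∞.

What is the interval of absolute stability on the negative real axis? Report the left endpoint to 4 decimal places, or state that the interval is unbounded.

Test eqn y'=λy, z=hλ:
  y_{n+1} = y_n + z·[3/4·y_n + 1/4·y_{n+1}] ⇒ (1 − 1/4z)y_{n+1} = (1 + 3/4z)y_n
  ⇒ R(z) = (1 + 3/4z)/(1 − 1/4z).

Need |R(x)|<1, x<0.
x=-1.77: |R|=0.2270
R=−1: 1+3/4x = −1+1/4x ⇒ -1/2x=2 ⇒ x=2/(-1/2)=-4.0000
Confirm numerically:
  x=-3.841: |R|=0.95944 <1
  x=-3.575: |R|=0.88779 <1
  x=-2.578: |R|=0.56765 <1
  x=-1.626: |R|=0.15606 <1
  x=-4.298: |R|=1.07182 >1
  x=-4.126: |R|=1.03101 >1
  x=-4.083: |R|=1.02054 >1
So |R|<1 on (-4.0000, 0).

z∈(-4.0000,0).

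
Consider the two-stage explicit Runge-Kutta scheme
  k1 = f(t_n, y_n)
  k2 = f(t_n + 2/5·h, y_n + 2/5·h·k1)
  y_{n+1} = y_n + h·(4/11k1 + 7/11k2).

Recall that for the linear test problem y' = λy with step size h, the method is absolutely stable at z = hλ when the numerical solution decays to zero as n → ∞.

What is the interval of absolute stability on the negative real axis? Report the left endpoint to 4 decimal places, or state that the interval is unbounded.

(-3.9286, 0).

Set f=λy, z=hλ:
  k1=λy_n ⇒ h·k1=z·y_n;  k2=λ(1+2/5z)y_n ⇒ h·k2=z(1+2/5z)y_n
  y_{n+1}/y_n = 1 + 4/11z + 7/11z(1+2/5z) = 1 + z + 14/55z²
  R(z) = 1 + z + 14/55z².

Need |R(x)|<1, x<0.
x=-1.08: |R|=0.2169
R=1: x+14/55x²=0 ⇒ x=−55/14=-3.9286; min R=1−1/(4·14/55)=0.0179>−1
Confirm numerically:
  x=-3.208: |R|=0.41159 <1
  x=-2.484: |R|=0.08661 <1
  x=-1.927: |R|=0.01821 <1
  x=-4.508: |R|=1.66489 >1
  x=-4.324: |R|=1.43523 >1
So |R|<1 on (-3.9286, 0).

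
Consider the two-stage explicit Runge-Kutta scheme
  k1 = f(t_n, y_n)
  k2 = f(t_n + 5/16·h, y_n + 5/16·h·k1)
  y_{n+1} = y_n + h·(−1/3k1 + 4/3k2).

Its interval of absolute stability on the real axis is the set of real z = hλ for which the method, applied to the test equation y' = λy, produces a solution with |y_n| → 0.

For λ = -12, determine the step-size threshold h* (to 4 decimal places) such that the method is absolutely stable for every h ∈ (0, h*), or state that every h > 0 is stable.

(-2.4000,0); λ=-12 ⇒ h* = (12/5)/12 = 0.2000.

Set f=λy, z=hλ:
  k1=λy_n ⇒ h·k1=z·y_n;  k2=λ(1+5/16z)y_n ⇒ h·k2=z(1+5/16z)y_n
  y_{n+1}/y_n = 1 − 1/3z + 4/3z(1+5/16z) = 1 + z + 5/12z²
  so R(z) = 1 + z + 5/12z².

Find x<0 with |R(x)|<1.
x=-1.36: |R|=0.4107
R=1: x+5/12x²=0 ⇒ x=−12/5=-2.4000; min R=1−1/(4·5/12)=0.4000>−1
Confirm numerically:
  x=-2.230: |R|=0.84204 <1
  x=-1.887: |R|=0.59665 <1
  x=-1.427: |R|=0.42147 <1
  x=-2.899: |R|=1.60275 >1
  x=-2.615: |R|=1.23426 >1
So |R|<1 on (-2.4000, 0).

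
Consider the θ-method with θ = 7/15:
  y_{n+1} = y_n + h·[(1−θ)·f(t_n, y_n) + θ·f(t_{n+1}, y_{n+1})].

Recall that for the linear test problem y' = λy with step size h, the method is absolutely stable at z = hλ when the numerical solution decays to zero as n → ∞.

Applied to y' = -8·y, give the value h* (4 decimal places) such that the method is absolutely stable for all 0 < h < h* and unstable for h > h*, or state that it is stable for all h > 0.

With y'=λy (z=hλ):
  y_{n+1} = y_n + z·[8/15·y_n + 7/15·y_{n+1}] ⇒ (1 − 7/15z)y_{n+1} = (1 + 8/15z)y_n
  ⇒ R(z) = (1 + 8/15z)/(1 − 7/15z).

Find x<0 with |R(x)|<1.
x=-1.13: |R|=0.2601
R=−1: 1+8/15x = −1+7/15x ⇒ -1/15x=2 ⇒ x=2/(-1/15)=-30.0000
Confirm numerically:
  x=-29.725: |R|=0.99877 <1
  x=-19.903: |R|=0.93457 <1
  x=-14.159: |R|=0.86118 <1
  x=-30.533: |R|=1.00233 >1
  x=-30.520: |R|=1.00227 >1
  x=-30.023: |R|=1.00010 >1
Interval (-30.0000, 0).

(-30.0000,0); λ=-8 ⇒ h* = (30)/8 = 3.7500.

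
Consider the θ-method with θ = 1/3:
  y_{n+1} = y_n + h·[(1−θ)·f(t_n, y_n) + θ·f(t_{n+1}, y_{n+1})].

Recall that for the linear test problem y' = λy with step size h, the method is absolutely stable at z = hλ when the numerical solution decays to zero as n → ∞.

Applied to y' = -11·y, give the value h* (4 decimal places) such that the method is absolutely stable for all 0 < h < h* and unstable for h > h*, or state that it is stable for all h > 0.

Set f=λy, z=hλ:
  y_{n+1} = y_n + z·[2/3·y_n + 1/3·y_{n+1}] ⇒ (1 − 1/3z)y_{n+1} = (1 + 2/3z)y_n
  ⇒ R(z) = (1 + 2/3z)/(1 − 1/3z).

Solve |R(x)|<1 on ℝ⁻.
x=-0.5: |R|=0.5714
R=−1: 1+2/3x = −1+1/3x ⇒ -1/3x=2 ⇒ x=2/(-1/3)=-6.0000
Confirm numerically:
  x=-4.580: |R|=0.81266 <1
  x=-3.686: |R|=0.65390 <1
  x=-2.995: |R|=0.49875 <1
  x=-2.513: |R|=0.36750 <1
  x=-6.541: |R|=1.05670 >1
  x=-6.025: |R|=1.00277 >1
Interval (-6.0000, 0).

(-6.0000,0); λ=-11 ⇒ h* = (6)/11 = 0.5455.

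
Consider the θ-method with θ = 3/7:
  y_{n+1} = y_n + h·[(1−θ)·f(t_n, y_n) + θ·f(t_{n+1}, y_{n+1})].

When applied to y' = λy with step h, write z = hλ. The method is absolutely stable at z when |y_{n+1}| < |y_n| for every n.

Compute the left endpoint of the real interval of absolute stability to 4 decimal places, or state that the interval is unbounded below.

left endpoint -14.0000.

Set f=λy, z=hλ:
  y_{n+1} = y_n + z·[4/7·y_n + 3/7·y_{n+1}] ⇒ (1 − 3/7z)y_{n+1} = (1 + 4/7z)y_n
  ⇒ R(z) = (1 + 4/7z)/(1 − 3/7z).

Boundary: |R(x)|=1, x<0.
x=-1.44: |R|=0.1095
R=−1: 1+4/7x = −1+3/7x ⇒ -1/7x=2 ⇒ x=2/(-1/7)=-14.0000
Confirm numerically:
  x=-12.638: |R|=0.96968 <1
  x=-10.401: |R|=0.90579 <1
  x=-7.173: |R|=0.76062 <1
  x=-14.270: |R|=1.00542 >1
  x=-14.240: |R|=1.00483 >1
So |R|<1 on (-14.0000, 0).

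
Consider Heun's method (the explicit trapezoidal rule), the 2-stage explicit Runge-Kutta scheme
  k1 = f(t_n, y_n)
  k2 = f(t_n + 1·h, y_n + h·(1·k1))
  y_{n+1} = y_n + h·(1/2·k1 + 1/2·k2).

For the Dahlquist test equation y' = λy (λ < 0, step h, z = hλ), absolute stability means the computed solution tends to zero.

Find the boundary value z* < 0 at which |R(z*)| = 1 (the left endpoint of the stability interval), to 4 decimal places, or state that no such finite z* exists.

z* = -2.0000.

On y'=λy, z=hλ:
  order 2, 2-stage ⇒ R(z)=1+z+z^2/2
  (e.g. R(-0.72)=0.53920, |R|=0.53920)

Find x<0 with |R(x)|<1.
x=-0.72: |R|=0.5392
|R(-2)|=1.0000 |R(-1.7)|=0.7450 |R(-0.82)|=0.5162
Bisect:
  x_lo=-2.5063 |R|=1.6344  x_hi=-0.3376 |R|=0.7194
  mid=-1.42191 |R|=0.58901 →hi
  mid=-1.96410 |R|=0.96474 →hi
  mid=-2.23519 |R|=1.26284 →lo
  mid=-2.09964 |R|=1.10461 →lo
  mid=-2.03187 |R|=1.03238 →lo
  mid=-1.99798 |R|=0.99798 →hi
  mid=-2.01493 |R|=1.01504 →lo
  mid=-2.00645 |R|=1.00647 →lo
  mid=-2.00222 |R|=1.00222 →lo
  mid=-2.00010 |R|=1.00010 →lo
  ...
  [-2.00010,-1.99997] ⇒ x*=-2.0000
Interval (-2.0000, 0).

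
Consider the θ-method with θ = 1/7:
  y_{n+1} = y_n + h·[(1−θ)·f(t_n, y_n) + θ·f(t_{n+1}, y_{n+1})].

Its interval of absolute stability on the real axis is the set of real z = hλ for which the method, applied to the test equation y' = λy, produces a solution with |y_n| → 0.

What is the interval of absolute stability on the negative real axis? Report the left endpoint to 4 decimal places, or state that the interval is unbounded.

z∈(-2.8000,0).

On y'=λy, z=hλ:
  y_{n+1} = y_n + z·[6/7·y_n + 1/7·y_{n+1}] ⇒ (1 − 1/7z)y_{n+1} = (1 + 6/7z)y_n
  so R(z) = (1 + 6/7z)/(1 − 1/7z).

Solve |R(x)|<1 on ℝ⁻.
x=-1.32: |R|=0.1106
R=−1: 1+6/7x = −1+1/7x ⇒ -5/7x=2 ⇒ x=2/(-5/7)=-2.8000
Confirm numerically:
  x=-2.608: |R|=0.90008 <1
  x=-1.820: |R|=0.44444 <1
  x=-1.818: |R|=0.44318 <1
  x=-1.548: |R|=0.26766 <1
  x=-3.278: |R|=1.23254 >1
  x=-3.276: |R|=1.23161 >1
  x=-3.099: |R|=1.14803 >1
Stable set (-2.8000, 0).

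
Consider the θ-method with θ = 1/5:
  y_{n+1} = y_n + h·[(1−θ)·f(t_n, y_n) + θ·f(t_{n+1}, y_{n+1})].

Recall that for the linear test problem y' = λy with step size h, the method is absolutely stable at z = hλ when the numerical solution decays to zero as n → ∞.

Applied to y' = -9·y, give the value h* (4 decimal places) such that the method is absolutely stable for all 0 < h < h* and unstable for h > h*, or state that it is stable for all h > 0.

(-3.3333,0); λ=-9 ⇒ h* = (10/3)/9 = 0.3704.

With y'=λy (z=hλ):
  y_{n+1} = y_n + z·[4/5·y_n + 1/5·y_{n+1}] ⇒ (1 − 1/5z)y_{n+1} = (1 + 4/5z)y_n
  Hence R(z) = (1 + 4/5z)/(1 − 1/5z).

Boundary: |R(x)|=1, x<0.
x=-0.6: |R|=0.4643
R=−1: 1+4/5x = −1+1/5x ⇒ -3/5x=2 ⇒ x=2/(-3/5)=-3.3333
Confirm numerically:
  x=-3.142: |R|=0.92950 <1
  x=-2.704: |R|=0.75493 <1
  x=-1.632: |R|=0.23040 <1
  x=-1.463: |R|=0.13183 <1
  x=-3.855: |R|=1.17674 >1
  x=-3.785: |R|=1.15424 >1
Interval (-3.3333, 0).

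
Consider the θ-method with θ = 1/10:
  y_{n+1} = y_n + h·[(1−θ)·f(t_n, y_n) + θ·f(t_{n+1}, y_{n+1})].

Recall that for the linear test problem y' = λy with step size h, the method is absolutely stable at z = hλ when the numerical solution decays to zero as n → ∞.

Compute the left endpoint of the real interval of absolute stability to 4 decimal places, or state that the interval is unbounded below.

On y'=λy, z=hλ:
  y_{n+1} = y_n + z·[9/10·y_n + 1/10·y_{n+1}] ⇒ (1 − 1/10z)y_{n+1} = (1 + 9/10z)y_n
  ⇒ R(z) = (1 + 9/10z)/(1 − 1/10z).

Boundary: |R(x)|=1, x<0.
x=-0.79: |R|=0.2678
R=−1: 1+9/10x = −1+1/10x ⇒ -4/5x=2 ⇒ x=2/(-4/5)=-2.5000
Confirm numerically:
  x=-2.196: |R|=0.80059 <1
  x=-2.144: |R|=0.76548 <1
  x=-1.739: |R|=0.48139 <1
  x=-1.342: |R|=0.18321 <1
  x=-3.041: |R|=1.33188 >1
  x=-2.955: |R|=1.28097 >1
  x=-2.812: |R|=1.19482 >1
Interval (-2.5000, 0).

left endpoint -2.5000.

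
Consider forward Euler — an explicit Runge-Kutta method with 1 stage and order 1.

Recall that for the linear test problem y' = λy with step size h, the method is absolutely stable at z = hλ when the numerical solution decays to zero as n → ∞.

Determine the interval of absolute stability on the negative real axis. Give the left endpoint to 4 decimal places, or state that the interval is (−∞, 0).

(-2.0000, 0).

On y'=λy, z=hλ:
  order 1, 1-stage ⇒ R(z)=1+z
  (e.g. R(-0.45)=0.55000, |R|=0.55000)

Solve |R(x)|<1 on ℝ⁻.
x=-0.45: |R|=0.5500
|R(-2.29)|=1.2900 |R(-1.15)|=0.1500 |R(-1.1)|=0.1000
Bisect:
  x_lo=-2.3801 |R|=1.3801  x_hi=-0.1630 |R|=0.8370
  mid=-1.27157 |R|=0.27157 →hi
  mid=-1.82585 |R|=0.82585 →hi
  mid=-2.10299 |R|=1.10299 →lo
  mid=-1.96442 |R|=0.96442 →hi
  mid=-2.03371 |R|=1.03371 →lo
  mid=-1.99907 |R|=0.99907 →hi
  mid=-2.01639 |R|=1.01639 →lo
  ...
  [-2.00001,-1.99988] ⇒ x*=-2.0000
So |R|<1 on (-2.0000, 0).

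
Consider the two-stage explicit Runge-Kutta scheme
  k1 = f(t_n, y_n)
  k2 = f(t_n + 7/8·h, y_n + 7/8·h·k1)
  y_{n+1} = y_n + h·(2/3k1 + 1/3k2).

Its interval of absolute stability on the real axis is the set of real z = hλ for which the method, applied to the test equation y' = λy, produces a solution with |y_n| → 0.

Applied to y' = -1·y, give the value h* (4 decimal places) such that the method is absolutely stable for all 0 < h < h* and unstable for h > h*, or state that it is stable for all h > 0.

(-3.4286,0); λ=-1 ⇒ h* = (24/7)/1 = 3.4286.

With y'=λy (z=hλ):
  k1=λy_n ⇒ h·k1=z·y_n;  k2=λ(1+7/8z)y_n ⇒ h·k2=z(1+7/8z)y_n
  y_{n+1}/y_n = 1 + 2/3z + 1/3z(1+7/8z) = 1 + z + 7/24z²
  ⇒ R(z) = 1 + z + 7/24z².

Need |R(x)|<1, x<0.
x=-1.1: |R|=0.2529
R=1: x+7/24x²=0 ⇒ x=−24/7=-3.4286; min R=1−1/(4·7/24)=0.1429>−1
Confirm numerically:
  x=-3.145: |R|=0.73988 <1
  x=-3.017: |R|=0.63783 <1
  x=-1.791: |R|=0.14457 <1
  x=-1.789: |R|=0.14449 <1
  x=-3.781: |R|=1.38866 >1
  x=-3.739: |R|=1.33854 >1
Stable set (-3.4286, 0).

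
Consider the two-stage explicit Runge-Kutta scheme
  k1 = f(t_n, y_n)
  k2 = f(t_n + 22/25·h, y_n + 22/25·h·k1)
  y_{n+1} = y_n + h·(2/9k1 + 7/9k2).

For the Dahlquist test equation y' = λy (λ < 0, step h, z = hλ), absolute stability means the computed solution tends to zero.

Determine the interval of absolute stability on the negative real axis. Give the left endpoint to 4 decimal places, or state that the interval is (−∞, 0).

With y'=λy (z=hλ):
  k1=λy_n ⇒ h·k1=z·y_n;  k2=λ(1+22/25z)y_n ⇒ h·k2=z(1+22/25z)y_n
  y_{n+1}/y_n = 1 + 2/9z + 7/9z(1+22/25z) = 1 + z + 154/225z²
  ⇒ R(z) = 1 + z + 154/225z².

Need |R(x)|<1, x<0.
x=-0.6: |R|=0.6464
R=1: x+154/225x²=0 ⇒ x=−225/154=-1.4610; min R=1−1/(4·154/225)=0.6347>−1
Confirm numerically:
  x=-1.266: |R|=0.83100 <1
  x=-1.111: |R|=0.73382 <1
  x=-0.682: |R|=0.63635 <1
  x=-2.026: |R|=1.78342 >1
  x=-1.951: |R|=1.65427 >1
  x=-1.646: |R|=1.20838 >1
So |R|<1 on (-1.4610, 0).

z∈(-1.4610,0).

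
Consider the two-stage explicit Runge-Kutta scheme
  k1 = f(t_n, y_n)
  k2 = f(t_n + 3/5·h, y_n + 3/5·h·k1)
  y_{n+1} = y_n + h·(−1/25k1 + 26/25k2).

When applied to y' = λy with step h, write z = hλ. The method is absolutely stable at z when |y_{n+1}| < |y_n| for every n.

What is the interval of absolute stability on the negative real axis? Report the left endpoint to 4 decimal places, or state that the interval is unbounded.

z∈(-1.6026,0).

Set f=λy, z=hλ:
  k1=λy_n ⇒ h·k1=z·y_n;  k2=λ(1+3/5z)y_n ⇒ h·k2=z(1+3/5z)y_n
  y_{n+1}/y_n = 1 − 1/25z + 26/25z(1+3/5z) = 1 + z + 78/125z²
  R(z) = 1 + z + 78/125z².

Solve |R(x)|<1 on ℝ⁻.
x=-1.53: |R|=0.9307
R=1: x+78/125x²=0 ⇒ x=−125/78=-1.6026; min R=1−1/(4·78/125)=0.5994>−1
Confirm numerically:
  x=-1.456: |R|=0.86684 <1
  x=-1.342: |R|=0.78180 <1
  x=-1.158: |R|=0.67876 <1
  x=-1.104: |R|=0.65654 <1
  x=-1.936: |R|=1.40281 >1
  x=-1.664: |R|=1.06379 >1
Interval (-1.6026, 0).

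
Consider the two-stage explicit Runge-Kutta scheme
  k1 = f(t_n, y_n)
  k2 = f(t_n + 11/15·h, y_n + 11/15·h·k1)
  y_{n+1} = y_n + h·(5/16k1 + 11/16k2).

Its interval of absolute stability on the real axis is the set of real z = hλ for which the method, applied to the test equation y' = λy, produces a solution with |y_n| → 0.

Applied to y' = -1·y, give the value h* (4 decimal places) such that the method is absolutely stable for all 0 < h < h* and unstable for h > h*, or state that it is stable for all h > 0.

(-1.9835,0); λ=-1 ⇒ h* = (240/121)/1 = 1.9835.

On y'=λy, z=hλ:
  k1=λy_n ⇒ h·k1=z·y_n;  k2=λ(1+11/15z)y_n ⇒ h·k2=z(1+11/15z)y_n
  y_{n+1}/y_n = 1 + 5/16z + 11/16z(1+11/15z) = 1 + z + 121/240z²
  so R(z) = 1 + z + 121/240z².

Find x<0 with |R(x)|<1.
x=-0.68: |R|=0.5531
R=1: x+121/240x²=0 ⇒ x=−240/121=-1.9835; min R=1−1/(4·121/240)=0.5041>−1
Confirm numerically:
  x=-1.416: |R|=0.59488 <1
  x=-1.363: |R|=0.57363 <1
  x=-1.120: |R|=0.51243 <1
  x=-0.974: |R|=0.50429 <1
  x=-2.392: |R|=1.49267 >1
  x=-2.300: |R|=1.36704 >1
Stable set (-1.9835, 0).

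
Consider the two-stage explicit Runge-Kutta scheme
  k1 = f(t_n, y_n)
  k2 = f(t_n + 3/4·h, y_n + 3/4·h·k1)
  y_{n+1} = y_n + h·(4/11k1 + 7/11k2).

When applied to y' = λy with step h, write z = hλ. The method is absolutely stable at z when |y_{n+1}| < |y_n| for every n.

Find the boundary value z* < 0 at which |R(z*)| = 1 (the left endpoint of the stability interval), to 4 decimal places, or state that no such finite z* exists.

Set f=λy, z=hλ:
  k1=λy_n ⇒ h·k1=z·y_n;  k2=λ(1+3/4z)y_n ⇒ h·k2=z(1+3/4z)y_n
  y_{n+1}/y_n = 1 + 4/11z + 7/11z(1+3/4z) = 1 + z + 21/44z²
  Hence R(z) = 1 + z + 21/44z².

Solve |R(x)|<1 on ℝ⁻.
x=-1.18: |R|=0.4846
R=1: x+21/44x²=0 ⇒ x=−44/21=-2.0952; min R=1−1/(4·21/44)=0.4762>−1
Confirm numerically:
  x=-1.471: |R|=0.56174 <1
  x=-1.435: |R|=0.54781 <1
  x=-1.118: |R|=0.47855 <1
  x=-0.897: |R|=0.48702 <1
  x=-2.325: |R|=1.25496 >1
  x=-2.170: |R|=1.07743 >1
Interval (-2.0952, 0).

left endpoint -2.0952.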